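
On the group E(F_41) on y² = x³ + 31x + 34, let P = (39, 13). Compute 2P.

(37, 25)

tangent at (39, 13): λ = (3·39² + 31)/(2·13) ≡ 2/26. 26⁻¹ ≡ 30 (mod 41) since 26·30 = 780 ≡ 1, so λ ≡ 2·30 ≡ 19.
  x = λ² - 39 - 39 = 361 - 78 ≡ 37; y = λ·(39 - 37) - 13 ≡ 25. → (37, 25)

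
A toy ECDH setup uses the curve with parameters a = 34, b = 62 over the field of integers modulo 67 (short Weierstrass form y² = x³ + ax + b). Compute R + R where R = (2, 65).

tangent at (2, 65): λ = (3·2² + 34)/(2·65) ≡ 46/63. 63⁻¹ ≡ 50 (mod 67), so λ ≡ 46·50 ≡ 22.
  x = λ² - 2 - 2 = 484 - 4 ≡ 11; y = λ·(2 - 11) - 65 ≡ 5. → (11, 5)

(11, 5)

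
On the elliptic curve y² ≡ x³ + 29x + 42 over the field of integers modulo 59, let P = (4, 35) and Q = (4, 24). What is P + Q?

The two points share x = 4 and their y-coordinates satisfy 35 + 24 ≡ 0 (mod 59), so they are inverses. Their sum is the point at infinity.

O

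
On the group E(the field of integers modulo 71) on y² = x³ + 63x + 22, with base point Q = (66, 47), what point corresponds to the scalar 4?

Double-and-add on 4 = (100)₂. Start with Q = (66, 47) for the leading 1-bit.
double: tangent at (66, 47): λ = (3·66² + 63)/(2·47) ≡ 67/23. 23⁻¹ ≡ 34 (mod 71), so λ ≡ 67·34 ≡ 6.
  x = λ² - 66 - 66 = 36 - 132 ≡ 46; y = λ·(66 - 46) - 47 ≡ 2. → (46, 2)
double: tangent at (46, 2): λ = (3·46² + 63)/(2·2) ≡ 21/4. 4⁻¹ ≡ 18 (mod 71), so λ ≡ 21·18 ≡ 23.
  x = λ² - 46 - 46 = 529 - 92 ≡ 11; y = λ·(46 - 11) - 2 ≡ 22. → (11, 22)

(11, 22)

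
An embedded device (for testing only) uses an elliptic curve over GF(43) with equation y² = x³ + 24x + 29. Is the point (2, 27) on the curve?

y² = 27² ≡ 41; x³ + 24x + 29 = 85 ≡ 42 (mod 43). 41 ≠ 42.

no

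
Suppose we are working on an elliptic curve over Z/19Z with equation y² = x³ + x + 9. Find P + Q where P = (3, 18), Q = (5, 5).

(3, 18) + (5, 5). λ = (5 - 18)/(5 - 3) ≡ 6/2 mod 19. 2⁻¹ ≡ 10 (mod 19) since 2·10 = 20 ≡ 1, so λ ≡ 3.
  x = λ² - 3 - 5 = 9 - 8 ≡ 1; y = λ·(3 - 1) - 18 ≡ 7. → (1, 7)

(1, 7)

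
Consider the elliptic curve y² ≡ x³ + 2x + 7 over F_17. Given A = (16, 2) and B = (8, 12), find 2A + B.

First 2A:
Repeated addition: build up to 2A.
2A: tangent at (16, 2): λ = (3·16² + 2)/(2·2) ≡ 5/4. 4⁻¹ ≡ 13 (mod 17), so λ ≡ 5·13 ≡ 14.
  x = λ² - 16 - 16 = 196 - 32 ≡ 11; y = λ·(16 - 11) - 2 ≡ 0. → (11, 0)
2A = (11, 0).
Finally 2A + B:
(11, 0) + (8, 12). λ = (12 - 0)/(8 - 11) ≡ 12/14 mod 17. 14⁻¹ ≡ 11 (mod 17), so λ ≡ 13.
  x = λ² - 11 - 8 = 169 - 19 ≡ 14; y = λ·(11 - 14) - 0 ≡ 12. → (14, 12)

(14, 12)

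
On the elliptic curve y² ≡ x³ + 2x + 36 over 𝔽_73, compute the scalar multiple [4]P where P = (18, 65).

Repeated addition: build up to 4P.
2P: tangent at (18, 65): λ = (3·18² + 2)/(2·65) ≡ 25/57. 57⁻¹ ≡ 41 (mod 73) since 57·41 = 2337 ≡ 1, so λ ≡ 25·41 ≡ 3.
  x = λ² - 18 - 18 = 9 - 36 ≡ 46; y = λ·(18 - 46) - 65 ≡ 70. → (46, 70)
3P: (46, 70) + (18, 65). λ = (65 - 70)/(18 - 46) ≡ 68/45 mod 73. 45⁻¹ ≡ 13 (mod 73) since 45·13 = 585 ≡ 1, so λ ≡ 8.
  x = λ² - 46 - 18 = 64 - 64 ≡ 0; y = λ·(46 - 0) - 70 ≡ 6. → (0, 6)
4P: (0, 6) + (18, 65). λ = (65 - 6)/(18 - 0) ≡ 59/18 mod 73. 18⁻¹ ≡ 69 (mod 73), so λ ≡ 56.
  x = λ² - 0 - 18 = 3136 - 18 ≡ 52; y = λ·(0 - 52) - 6 ≡ 2. → (52, 2)

(52, 2)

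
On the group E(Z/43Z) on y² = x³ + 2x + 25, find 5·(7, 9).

Write G = (7, 9).
Double-and-add on 5 = (101)₂. Start with G = (7, 9) for the leading 1-bit.
double: tangent at (7, 9): λ = (3·7² + 2)/(2·9) ≡ 20/18. 18⁻¹ ≡ 12 (mod 43), so λ ≡ 20·12 ≡ 25.
  x = λ² - 7 - 7 = 625 - 14 ≡ 9; y = λ·(7 - 9) - 9 ≡ 27. → (9, 27)
double: tangent at (9, 27): λ = (3·9² + 2)/(2·27) ≡ 30/11. 11⁻¹ ≡ 4 (mod 43) since 11·4 = 44 ≡ 1, so λ ≡ 30·4 ≡ 34.
  x = λ² - 9 - 9 = 1156 - 18 ≡ 20; y = λ·(9 - 20) - 27 ≡ 29. → (20, 29)
add G: (20, 29) + (7, 9). λ = (9 - 29)/(7 - 20) ≡ 23/30 mod 43. 30⁻¹ ≡ 33 (mod 43) since 30·33 = 990 ≡ 1, so λ ≡ 28.
  x = λ² - 20 - 7 = 784 - 27 ≡ 26; y = λ·(20 - 26) - 29 ≡ 18. → (26, 18)

(26, 18)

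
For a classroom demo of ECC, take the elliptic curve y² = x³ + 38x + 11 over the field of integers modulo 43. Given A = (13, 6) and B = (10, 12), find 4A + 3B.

(10, 12)

First 4A:
Repeated addition: build up to 4A.
2A: tangent at (13, 6): λ = (3·13² + 38)/(2·6) ≡ 29/12. 12⁻¹ ≡ 18 (mod 43) since 12·18 = 216 ≡ 1, so λ ≡ 29·18 ≡ 6.
  x = λ² - 13 - 13 = 36 - 26 ≡ 10; y = λ·(13 - 10) - 6 ≡ 12. → (10, 12)
3A: (10, 12) + (13, 6). λ = (6 - 12)/(13 - 10) ≡ 37/3 mod 43. 3⁻¹ ≡ 29 (mod 43), so λ ≡ 41.
  x = λ² - 10 - 13 = 1681 - 23 ≡ 24; y = λ·(10 - 24) - 12 ≡ 16. → (24, 16)
4A: (24, 16) + (13, 6). λ = (6 - 16)/(13 - 24) ≡ 33/32 mod 43. 32⁻¹ ≡ 39 (mod 43) since 32·39 = 1248 ≡ 1, so λ ≡ 40.
  x = λ² - 24 - 13 = 1600 - 37 ≡ 15; y = λ·(24 - 15) - 16 ≡ 0. → (15, 0)
4A = (15, 0).
Next 3B:
Repeated addition: build up to 3B.
2B: tangent at (10, 12): λ = (3·10² + 38)/(2·12) ≡ 37/24. 24⁻¹ ≡ 9 (mod 43) since 24·9 = 216 ≡ 1, so λ ≡ 37·9 ≡ 32.
  x = λ² - 10 - 10 = 1024 - 20 ≡ 15; y = λ·(10 - 15) - 12 ≡ 0. → (15, 0)
3B: (15, 0) + (10, 12). λ = (12 - 0)/(10 - 15) ≡ 12/38 mod 43. 38⁻¹ ≡ 17 (mod 43), so λ ≡ 32.
  x = λ² - 15 - 10 = 1024 - 25 ≡ 10; y = λ·(15 - 10) - 0 ≡ 31. → (10, 31)
3B = (10, 31).
Finally 4A + 3B:
(15, 0) + (10, 31). λ = (31 - 0)/(10 - 15) ≡ 31/38 mod 43. 38⁻¹ ≡ 17 (mod 43) since 38·17 = 646 ≡ 1, so λ ≡ 11.
  x = λ² - 15 - 10 = 121 - 25 ≡ 10; y = λ·(15 - 10) - 0 ≡ 12. → (10, 12)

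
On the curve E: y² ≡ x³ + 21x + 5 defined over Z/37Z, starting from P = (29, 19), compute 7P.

(16, 16)

Double-and-add on 7 = (111)₂. Start with P = (29, 19) for the leading 1-bit.
double: tangent at (29, 19): λ = (3·29² + 21)/(2·19) ≡ 28/1. 1⁻¹ ≡ 1 (mod 37), so λ ≡ 28·1 ≡ 28.
  x = λ² - 29 - 29 = 784 - 58 ≡ 23; y = λ·(29 - 23) - 19 ≡ 1. → (23, 1)
add P: (23, 1) + (29, 19). λ = (19 - 1)/(29 - 23) ≡ 18/6 mod 37. 6⁻¹ ≡ 31 (mod 37), so λ ≡ 3.
  x = λ² - 23 - 29 = 9 - 52 ≡ 31; y = λ·(23 - 31) - 1 ≡ 12. → (31, 12)
double: tangent at (31, 12): λ = (3·31² + 21)/(2·12) ≡ 18/24. 24⁻¹ ≡ 17 (mod 37), so λ ≡ 18·17 ≡ 10.
  x = λ² - 31 - 31 = 100 - 62 ≡ 1; y = λ·(31 - 1) - 12 ≡ 29. → (1, 29)
add P: (1, 29) + (29, 19). λ = (19 - 29)/(29 - 1) ≡ 27/28 mod 37. 28⁻¹ ≡ 4 (mod 37), so λ ≡ 34.
  x = λ² - 1 - 29 = 1156 - 30 ≡ 16; y = λ·(1 - 16) - 29 ≡ 16. → (16, 16)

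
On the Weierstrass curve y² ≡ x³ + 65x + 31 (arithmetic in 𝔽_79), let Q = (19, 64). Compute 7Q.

Double-and-add on 7 = (111)₂. Start with Q = (19, 64) for the leading 1-bit.
double: tangent at (19, 64): λ = (3·19² + 65)/(2·64) ≡ 42/49. 49⁻¹ ≡ 50 (mod 79) since 49·50 = 2450 ≡ 1, so λ ≡ 42·50 ≡ 46.
  x = λ² - 19 - 19 = 2116 - 38 ≡ 24; y = λ·(19 - 24) - 64 ≡ 22. → (24, 22)
add Q: (24, 22) + (19, 64). λ = (64 - 22)/(19 - 24) ≡ 42/74 mod 79. 74⁻¹ ≡ 63 (mod 79), so λ ≡ 39.
  x = λ² - 24 - 19 = 1521 - 43 ≡ 56; y = λ·(24 - 56) - 22 ≡ 73. → (56, 73)
double: tangent at (56, 73): λ = (3·56² + 65)/(2·73) ≡ 72/67. 67⁻¹ ≡ 46 (mod 79) since 67·46 = 3082 ≡ 1, so λ ≡ 72·46 ≡ 73.
  x = λ² - 56 - 56 = 5329 - 112 ≡ 3; y = λ·(56 - 3) - 73 ≡ 4. → (3, 4)
add Q: (3, 4) + (19, 64). λ = (64 - 4)/(19 - 3) ≡ 60/16 mod 79. 16⁻¹ ≡ 5 (mod 79), so λ ≡ 63.
  x = λ² - 3 - 19 = 3969 - 22 ≡ 76; y = λ·(3 - 76) - 4 ≡ 58. → (76, 58)

(76, 58)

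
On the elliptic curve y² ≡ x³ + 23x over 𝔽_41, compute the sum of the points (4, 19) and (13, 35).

(4, 19) + (13, 35). λ = (35 - 19)/(13 - 4) ≡ 16/9 mod 41. 9⁻¹ ≡ 32 (mod 41), so λ ≡ 20.
  x = λ² - 4 - 13 = 400 - 17 ≡ 14; y = λ·(4 - 14) - 19 ≡ 27. → (14, 27)

(14, 27)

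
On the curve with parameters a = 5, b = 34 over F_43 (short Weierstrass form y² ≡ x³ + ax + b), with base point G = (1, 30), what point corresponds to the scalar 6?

Double-and-add on 6 = (110)₂. Start with G = (1, 30) for the leading 1-bit.
double: tangent at (1, 30): λ = (3·1² + 5)/(2·30) ≡ 8/17. 17⁻¹ ≡ 38 (mod 43), so λ ≡ 8·38 ≡ 3.
  x = λ² - 1 - 1 = 9 - 2 ≡ 7; y = λ·(1 - 7) - 30 ≡ 38. → (7, 38)
add G: (7, 38) + (1, 30). λ = (30 - 38)/(1 - 7) ≡ 35/37 mod 43. 37⁻¹ ≡ 7 (mod 43), so λ ≡ 30.
  x = λ² - 7 - 1 = 900 - 8 ≡ 32; y = λ·(7 - 32) - 38 ≡ 29. → (32, 29)
double: tangent at (32, 29): λ = (3·32² + 5)/(2·29) ≡ 24/15. 15⁻¹ ≡ 23 (mod 43), so λ ≡ 24·23 ≡ 36.
  x = λ² - 32 - 32 = 1296 - 64 ≡ 28; y = λ·(32 - 28) - 29 ≡ 29. → (28, 29)

(28, 29)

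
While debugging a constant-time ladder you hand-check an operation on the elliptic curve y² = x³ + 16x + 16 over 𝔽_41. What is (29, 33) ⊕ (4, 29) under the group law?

(29, 33) + (4, 29). λ = (29 - 33)/(4 - 29) ≡ 37/16 mod 41. 16⁻¹ ≡ 18 (mod 41), so λ ≡ 10.
  x = λ² - 29 - 4 = 100 - 33 ≡ 26; y = λ·(29 - 26) - 33 ≡ 38. → (26, 38)

(26, 38)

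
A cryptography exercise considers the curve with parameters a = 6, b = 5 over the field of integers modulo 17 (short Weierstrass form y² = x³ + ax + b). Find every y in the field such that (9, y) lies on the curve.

none

x³ + 6x + 5 = 788 ≡ 6 (mod 17).
6 is a non-residue mod 17; no y exists.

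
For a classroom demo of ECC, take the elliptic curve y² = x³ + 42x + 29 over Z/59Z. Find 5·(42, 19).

Write G = (42, 19).
Double-and-add on 5 = (101)₂. Start with G = (42, 19) for the leading 1-bit.
double: tangent at (42, 19): λ = (3·42² + 42)/(2·19) ≡ 24/38. 38⁻¹ ≡ 14 (mod 59), so λ ≡ 24·14 ≡ 41.
  x = λ² - 42 - 42 = 1681 - 84 ≡ 4; y = λ·(42 - 4) - 19 ≡ 5. → (4, 5)
double: tangent at (4, 5): λ = (3·4² + 42)/(2·5) ≡ 31/10. 10⁻¹ ≡ 6 (mod 59) since 10·6 = 60 ≡ 1, so λ ≡ 31·6 ≡ 9.
  x = λ² - 4 - 4 = 81 - 8 ≡ 14; y = λ·(4 - 14) - 5 ≡ 23. → (14, 23)
add G: (14, 23) + (42, 19). λ = (19 - 23)/(42 - 14) ≡ 55/28 mod 59. 28⁻¹ ≡ 19 (mod 59), so λ ≡ 42.
  x = λ² - 14 - 42 = 1764 - 56 ≡ 56; y = λ·(14 - 56) - 23 ≡ 42. → (56, 42)

(56, 42)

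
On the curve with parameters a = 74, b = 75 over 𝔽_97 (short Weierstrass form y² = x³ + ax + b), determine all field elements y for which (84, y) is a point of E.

none

x³ + 74x + 75 = 598995 ≡ 20 (mod 97).
20 is a non-residue mod 97; no y exists.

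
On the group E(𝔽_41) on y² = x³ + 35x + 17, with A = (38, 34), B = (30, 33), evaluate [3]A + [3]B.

First 3A:
Repeated addition: build up to 3A.
2A: tangent at (38, 34): λ = (3·38² + 35)/(2·34) ≡ 21/27. 27⁻¹ ≡ 38 (mod 41), so λ ≡ 21·38 ≡ 19.
  x = λ² - 38 - 38 = 361 - 76 ≡ 39; y = λ·(38 - 39) - 34 ≡ 29. → (39, 29)
3A: (39, 29) + (38, 34). λ = (34 - 29)/(38 - 39) ≡ 5/40 mod 41. 40⁻¹ ≡ 40 (mod 41) since 40·40 = 1600 ≡ 1, so λ ≡ 36.
  x = λ² - 39 - 38 = 1296 - 77 ≡ 30; y = λ·(39 - 30) - 29 ≡ 8. → (30, 8)
3A = (30, 8).
Next 3B:
Repeated addition: build up to 3B.
2B: tangent at (30, 33): λ = (3·30² + 35)/(2·33) ≡ 29/25. 25⁻¹ ≡ 23 (mod 41) since 25·23 = 575 ≡ 1, so λ ≡ 29·23 ≡ 11.
  x = λ² - 30 - 30 = 121 - 60 ≡ 20; y = λ·(30 - 20) - 33 ≡ 36. → (20, 36)
3B: (20, 36) + (30, 33). λ = (33 - 36)/(30 - 20) ≡ 38/10 mod 41. 10⁻¹ ≡ 37 (mod 41), so λ ≡ 12.
  x = λ² - 20 - 30 = 144 - 50 ≡ 12; y = λ·(20 - 12) - 36 ≡ 19. → (12, 19)
3B = (12, 19).
Finally 3A + 3B:
(30, 8) + (12, 19). λ = (19 - 8)/(12 - 30) ≡ 11/23 mod 41. 23⁻¹ ≡ 25 (mod 41) since 23·25 = 575 ≡ 1, so λ ≡ 29.
  x = λ² - 30 - 12 = 841 - 42 ≡ 20; y = λ·(30 - 20) - 8 ≡ 36. → (20, 36)

(20, 36)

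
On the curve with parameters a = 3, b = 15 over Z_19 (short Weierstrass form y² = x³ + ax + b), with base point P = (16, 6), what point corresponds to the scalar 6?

Double-and-add on 6 = (110)₂. Start with P = (16, 6) for the leading 1-bit.
double: tangent at (16, 6): λ = (3·16² + 3)/(2·6) ≡ 11/12. 12⁻¹ ≡ 8 (mod 19) since 12·8 = 96 ≡ 1, so λ ≡ 11·8 ≡ 12.
  x = λ² - 16 - 16 = 144 - 32 ≡ 17; y = λ·(16 - 17) - 6 ≡ 1. → (17, 1)
add P: (17, 1) + (16, 6). λ = (6 - 1)/(16 - 17) ≡ 5/18 mod 19. 18⁻¹ ≡ 18 (mod 19), so λ ≡ 14.
  x = λ² - 17 - 16 = 196 - 33 ≡ 11; y = λ·(17 - 11) - 1 ≡ 7. → (11, 7)
double: tangent at (11, 7): λ = (3·11² + 3)/(2·7) ≡ 5/14. 14⁻¹ ≡ 15 (mod 19), so λ ≡ 5·15 ≡ 18.
  x = λ² - 11 - 11 = 324 - 22 ≡ 17; y = λ·(11 - 17) - 7 ≡ 18. → (17, 18)

(17, 18)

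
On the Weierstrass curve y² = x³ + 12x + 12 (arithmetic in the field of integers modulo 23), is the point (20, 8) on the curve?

yes

y² = 8² ≡ 18; x³ + 12x + 12 = 8252 ≡ 18 (mod 23). 18 = 18.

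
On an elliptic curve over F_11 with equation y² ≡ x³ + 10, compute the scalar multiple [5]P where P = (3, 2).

(8, 7)

Double-and-add on 5 = (101)₂. Start with P = (3, 2) for the leading 1-bit.
double: tangent at (3, 2): λ = (3·3² + 0)/(2·2) ≡ 5/4. 4⁻¹ ≡ 3 (mod 11) since 4·3 = 12 ≡ 1, so λ ≡ 5·3 ≡ 4.
  x = λ² - 3 - 3 = 16 - 6 ≡ 10; y = λ·(3 - 10) - 2 ≡ 3. → (10, 3)
double: tangent at (10, 3): λ = (3·10² + 0)/(2·3) ≡ 3/6. 6⁻¹ ≡ 2 (mod 11) since 6·2 = 12 ≡ 1, so λ ≡ 3·2 ≡ 6.
  x = λ² - 10 - 10 = 36 - 20 ≡ 5; y = λ·(10 - 5) - 3 ≡ 5. → (5, 5)
add P: (5, 5) + (3, 2). λ = (2 - 5)/(3 - 5) ≡ 8/9 mod 11. 9⁻¹ ≡ 5 (mod 11), so λ ≡ 7.
  x = λ² - 5 - 3 = 49 - 8 ≡ 8; y = λ·(5 - 8) - 5 ≡ 7. → (8, 7)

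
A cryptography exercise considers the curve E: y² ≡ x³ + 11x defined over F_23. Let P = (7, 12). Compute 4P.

(18, 2)

Double-and-add on 4 = (100)₂. Start with P = (7, 12) for the leading 1-bit.
double: tangent at (7, 12): λ = (3·7² + 11)/(2·12) ≡ 20/1. 1⁻¹ ≡ 1 (mod 23) since 1·1 = 1 ≡ 1, so λ ≡ 20·1 ≡ 20.
  x = λ² - 7 - 7 = 400 - 14 ≡ 18; y = λ·(7 - 18) - 12 ≡ 21. → (18, 21)
double: tangent at (18, 21): λ = (3·18² + 11)/(2·21) ≡ 17/19. 19⁻¹ ≡ 17 (mod 23) since 19·17 = 323 ≡ 1, so λ ≡ 17·17 ≡ 13.
  x = λ² - 18 - 18 = 169 - 36 ≡ 18; y = λ·(18 - 18) - 21 ≡ 2. → (18, 2)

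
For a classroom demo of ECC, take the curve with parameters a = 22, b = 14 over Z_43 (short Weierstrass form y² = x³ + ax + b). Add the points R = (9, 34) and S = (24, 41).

(2, 18)

(9, 34) + (24, 41). λ = (41 - 34)/(24 - 9) ≡ 7/15 mod 43. 15⁻¹ ≡ 23 (mod 43), so λ ≡ 32.
  x = λ² - 9 - 24 = 1024 - 33 ≡ 2; y = λ·(9 - 2) - 34 ≡ 18. → (2, 18)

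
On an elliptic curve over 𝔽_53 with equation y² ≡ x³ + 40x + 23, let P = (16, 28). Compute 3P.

(37, 2)

Repeated addition: build up to 3P.
2P: tangent at (16, 28): λ = (3·16² + 40)/(2·28) ≡ 13/3. 3⁻¹ ≡ 18 (mod 53), so λ ≡ 13·18 ≡ 22.
  x = λ² - 16 - 16 = 484 - 32 ≡ 28; y = λ·(16 - 28) - 28 ≡ 26. → (28, 26)
3P: (28, 26) + (16, 28). λ = (28 - 26)/(16 - 28) ≡ 2/41 mod 53. 41⁻¹ ≡ 22 (mod 53) since 41·22 = 902 ≡ 1, so λ ≡ 44.
  x = λ² - 28 - 16 = 1936 - 44 ≡ 37; y = λ·(28 - 37) - 26 ≡ 2. → (37, 2)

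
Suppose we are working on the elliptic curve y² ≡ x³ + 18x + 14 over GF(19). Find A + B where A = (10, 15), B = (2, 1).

(16, 3)

(10, 15) + (2, 1). λ = (1 - 15)/(2 - 10) ≡ 5/11 mod 19. 11⁻¹ ≡ 7 (mod 19), so λ ≡ 16.
  x = λ² - 10 - 2 = 256 - 12 ≡ 16; y = λ·(10 - 16) - 15 ≡ 3. → (16, 3)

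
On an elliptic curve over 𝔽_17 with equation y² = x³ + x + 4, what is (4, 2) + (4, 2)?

(5, 7)

tangent at (4, 2): λ = (3·4² + 1)/(2·2) ≡ 15/4. 4⁻¹ ≡ 13 (mod 17) since 4·13 = 52 ≡ 1, so λ ≡ 15·13 ≡ 8.
  x = λ² - 4 - 4 = 64 - 8 ≡ 5; y = λ·(4 - 5) - 2 ≡ 7. → (5, 7)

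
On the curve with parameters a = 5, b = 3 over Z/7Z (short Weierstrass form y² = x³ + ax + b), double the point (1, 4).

(6, 5)

tangent at (1, 4): λ = (3·1² + 5)/(2·4) ≡ 1/1. 1⁻¹ ≡ 1 (mod 7), so λ ≡ 1·1 ≡ 1.
  x = λ² - 1 - 1 = 1 - 2 ≡ 6; y = λ·(1 - 6) - 4 ≡ 5. → (6, 5)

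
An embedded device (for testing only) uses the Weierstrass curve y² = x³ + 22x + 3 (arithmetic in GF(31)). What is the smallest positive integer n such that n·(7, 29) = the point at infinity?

2P: tangent at (7, 29): λ = (3·7² + 22)/(2·29) ≡ 14/27. 27⁻¹ ≡ 23 (mod 31) since 27·23 = 621 ≡ 1, so λ ≡ 14·23 ≡ 12.
  x = λ² - 7 - 7 = 144 - 14 ≡ 6; y = λ·(7 - 6) - 29 ≡ 14. → (6, 14)
3P: (6, 14) + (7, 29). λ = (29 - 14)/(7 - 6) ≡ 15/1 mod 31. 1⁻¹ ≡ 1 (mod 31), so λ ≡ 15.
  x = λ² - 6 - 7 = 225 - 13 ≡ 26; y = λ·(6 - 26) - 14 ≡ 27. → (26, 27)
4P: (26, 27) + (7, 29). λ = (29 - 27)/(7 - 26) ≡ 2/12 mod 31. 12⁻¹ ≡ 13 (mod 31) since 12·13 = 156 ≡ 1, so λ ≡ 26.
  x = λ² - 26 - 7 = 676 - 33 ≡ 23; y = λ·(26 - 23) - 27 ≡ 20. → (23, 20)
5P: (23, 20) + (7, 29). λ = (29 - 20)/(7 - 23) ≡ 9/15 mod 31. 15⁻¹ ≡ 29 (mod 31), so λ ≡ 13.
  x = λ² - 23 - 7 = 169 - 30 ≡ 15; y = λ·(23 - 15) - 20 ≡ 22. → (15, 22)
6P: (15, 22) + (7, 29). λ = (29 - 22)/(7 - 15) ≡ 7/23 mod 31. 23⁻¹ ≡ 27 (mod 31), so λ ≡ 3.
  x = λ² - 15 - 7 = 9 - 22 ≡ 18; y = λ·(15 - 18) - 22 ≡ 0. → (18, 0)
7P: (18, 0) + (7, 29). λ = (29 - 0)/(7 - 18) ≡ 29/20 mod 31. 20⁻¹ ≡ 14 (mod 31) since 20·14 = 280 ≡ 1, so λ ≡ 3.
  x = λ² - 18 - 7 = 9 - 25 ≡ 15; y = λ·(18 - 15) - 0 ≡ 9. → (15, 9)
8P: (15, 9) + (7, 29). λ = (29 - 9)/(7 - 15) ≡ 20/23 mod 31. 23⁻¹ ≡ 27 (mod 31) since 23·27 = 621 ≡ 1, so λ ≡ 13.
  x = λ² - 15 - 7 = 169 - 22 ≡ 23; y = λ·(15 - 23) - 9 ≡ 11. → (23, 11)
9P: (23, 11) + (7, 29). λ = (29 - 11)/(7 - 23) ≡ 18/15 mod 31. 15⁻¹ ≡ 29 (mod 31) since 15·29 = 435 ≡ 1, so λ ≡ 26.
  x = λ² - 23 - 7 = 676 - 30 ≡ 26; y = λ·(23 - 26) - 11 ≡ 4. → (26, 4)
10P: (26, 4) + (7, 29). λ = (29 - 4)/(7 - 26) ≡ 25/12 mod 31. 12⁻¹ ≡ 13 (mod 31), so λ ≡ 15.
  x = λ² - 26 - 7 = 225 - 33 ≡ 6; y = λ·(26 - 6) - 4 ≡ 17. → (6, 17)
11P: (6, 17) + (7, 29). λ = (29 - 17)/(7 - 6) ≡ 12/1 mod 31. 1⁻¹ ≡ 1 (mod 31), so λ ≡ 12.
  x = λ² - 6 - 7 = 144 - 13 ≡ 7; y = λ·(6 - 7) - 17 ≡ 2. → (7, 2)
12P: (7, 2) + (7, 29): same x and y₁ ≡ -y₂, so the sum is the point at infinity.
12P = the point at infinity, so the order is 12.

12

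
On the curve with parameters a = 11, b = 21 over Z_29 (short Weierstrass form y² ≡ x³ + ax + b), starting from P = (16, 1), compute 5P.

Double-and-add on 5 = (101)₂. Start with P = (16, 1) for the leading 1-bit.
double: tangent at (16, 1): λ = (3·16² + 11)/(2·1) ≡ 25/2. 2⁻¹ ≡ 15 (mod 29), so λ ≡ 25·15 ≡ 27.
  x = λ² - 16 - 16 = 729 - 32 ≡ 1; y = λ·(16 - 1) - 1 ≡ 27. → (1, 27)
double: tangent at (1, 27): λ = (3·1² + 11)/(2·27) ≡ 14/25. 25⁻¹ ≡ 7 (mod 29), so λ ≡ 14·7 ≡ 11.
  x = λ² - 1 - 1 = 121 - 2 ≡ 3; y = λ·(1 - 3) - 27 ≡ 9. → (3, 9)
add P: (3, 9) + (16, 1). λ = (1 - 9)/(16 - 3) ≡ 21/13 mod 29. 13⁻¹ ≡ 9 (mod 29), so λ ≡ 15.
  x = λ² - 3 - 16 = 225 - 19 ≡ 3; y = λ·(3 - 3) - 9 ≡ 20. → (3, 20)

(3, 20)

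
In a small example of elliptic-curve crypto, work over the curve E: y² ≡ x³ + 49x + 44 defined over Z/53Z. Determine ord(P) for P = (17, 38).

8

2P: tangent at (17, 38): λ = (3·17² + 49)/(2·38) ≡ 15/23. 23⁻¹ ≡ 30 (mod 53), so λ ≡ 15·30 ≡ 26.
  x = λ² - 17 - 17 = 676 - 34 ≡ 6; y = λ·(17 - 6) - 38 ≡ 36. → (6, 36)
3P: (6, 36) + (17, 38). λ = (38 - 36)/(17 - 6) ≡ 2/11 mod 53. 11⁻¹ ≡ 29 (mod 53), so λ ≡ 5.
  x = λ² - 6 - 17 = 25 - 23 ≡ 2; y = λ·(6 - 2) - 36 ≡ 37. → (2, 37)
4P: (2, 37) + (17, 38). λ = (38 - 37)/(17 - 2) ≡ 1/15 mod 53. 15⁻¹ ≡ 46 (mod 53), so λ ≡ 46.
  x = λ² - 2 - 17 = 2116 - 19 ≡ 30; y = λ·(2 - 30) - 37 ≡ 0. → (30, 0)
5P: (30, 0) + (17, 38). λ = (38 - 0)/(17 - 30) ≡ 38/40 mod 53. 40⁻¹ ≡ 4 (mod 53) since 40·4 = 160 ≡ 1, so λ ≡ 46.
  x = λ² - 30 - 17 = 2116 - 47 ≡ 2; y = λ·(30 - 2) - 0 ≡ 16. → (2, 16)
6P: (2, 16) + (17, 38). λ = (38 - 16)/(17 - 2) ≡ 22/15 mod 53. 15⁻¹ ≡ 46 (mod 53), so λ ≡ 5.
  x = λ² - 2 - 17 = 25 - 19 ≡ 6; y = λ·(2 - 6) - 16 ≡ 17. → (6, 17)
7P: (6, 17) + (17, 38). λ = (38 - 17)/(17 - 6) ≡ 21/11 mod 53. 11⁻¹ ≡ 29 (mod 53), so λ ≡ 26.
  x = λ² - 6 - 17 = 676 - 23 ≡ 17; y = λ·(6 - 17) - 17 ≡ 15. → (17, 15)
8P: (17, 15) + (17, 38): same x and y₁ ≡ -y₂, so the sum is O.
8P = O, so the order is 8.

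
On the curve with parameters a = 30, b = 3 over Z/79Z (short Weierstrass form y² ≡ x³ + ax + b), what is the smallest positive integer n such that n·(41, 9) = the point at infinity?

6

2P: tangent at (41, 9): λ = (3·41² + 30)/(2·9) ≡ 17/18. 18⁻¹ ≡ 22 (mod 79), so λ ≡ 17·22 ≡ 58.
  x = λ² - 41 - 41 = 3364 - 82 ≡ 43; y = λ·(41 - 43) - 9 ≡ 33. → (43, 33)
3P: (43, 33) + (41, 9). λ = (9 - 33)/(41 - 43) ≡ 55/77 mod 79. 77⁻¹ ≡ 39 (mod 79) since 77·39 = 3003 ≡ 1, so λ ≡ 12.
  x = λ² - 43 - 41 = 144 - 84 ≡ 60; y = λ·(43 - 60) - 33 ≡ 0. → (60, 0)
4P: (60, 0) + (41, 9). λ = (9 - 0)/(41 - 60) ≡ 9/60 mod 79. 60⁻¹ ≡ 54 (mod 79), so λ ≡ 12.
  x = λ² - 60 - 41 = 144 - 101 ≡ 43; y = λ·(60 - 43) - 0 ≡ 46. → (43, 46)
5P: (43, 46) + (41, 9). λ = (9 - 46)/(41 - 43) ≡ 42/77 mod 79. 77⁻¹ ≡ 39 (mod 79), so λ ≡ 58.
  x = λ² - 43 - 41 = 3364 - 84 ≡ 41; y = λ·(43 - 41) - 46 ≡ 70. → (41, 70)
6P: (41, 70) + (41, 9): same x and y₁ ≡ -y₂, so the sum is the point at infinity.
6P = the point at infinity, so the order is 6.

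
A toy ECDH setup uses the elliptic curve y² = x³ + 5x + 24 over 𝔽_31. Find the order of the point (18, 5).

7

2P: tangent at (18, 5): λ = (3·18² + 5)/(2·5) ≡ 16/10. 10⁻¹ ≡ 28 (mod 31) since 10·28 = 280 ≡ 1, so λ ≡ 16·28 ≡ 14.
  x = λ² - 18 - 18 = 196 - 36 ≡ 5; y = λ·(18 - 5) - 5 ≡ 22. → (5, 22)
3P: (5, 22) + (18, 5). λ = (5 - 22)/(18 - 5) ≡ 14/13 mod 31. 13⁻¹ ≡ 12 (mod 31) since 13·12 = 156 ≡ 1, so λ ≡ 13.
  x = λ² - 5 - 18 = 169 - 23 ≡ 22; y = λ·(5 - 22) - 22 ≡ 5. → (22, 5)
4P: (22, 5) + (18, 5). λ = (5 - 5)/(18 - 22) ≡ 0/27 mod 31. 27⁻¹ ≡ 23 (mod 31), so λ ≡ 0.
  x = λ² - 22 - 18 = 0 - 40 ≡ 22; y = λ·(22 - 22) - 5 ≡ 26. → (22, 26)
5P: (22, 26) + (18, 5). λ = (5 - 26)/(18 - 22) ≡ 10/27 mod 31. 27⁻¹ ≡ 23 (mod 31), so λ ≡ 13.
  x = λ² - 22 - 18 = 169 - 40 ≡ 5; y = λ·(22 - 5) - 26 ≡ 9. → (5, 9)
6P: (5, 9) + (18, 5). λ = (5 - 9)/(18 - 5) ≡ 27/13 mod 31. 13⁻¹ ≡ 12 (mod 31), so λ ≡ 14.
  x = λ² - 5 - 18 = 196 - 23 ≡ 18; y = λ·(5 - 18) - 9 ≡ 26. → (18, 26)
7P: (18, 26) + (18, 5): same x and y₁ ≡ -y₂, so the sum is O.
7P = O, so the order is 7.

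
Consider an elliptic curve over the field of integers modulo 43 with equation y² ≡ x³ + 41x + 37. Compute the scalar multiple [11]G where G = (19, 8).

(14, 1)

Repeated addition: build up to 11G.
2G: tangent at (19, 8): λ = (3·19² + 41)/(2·8) ≡ 6/16. 16⁻¹ ≡ 35 (mod 43), so λ ≡ 6·35 ≡ 38.
  x = λ² - 19 - 19 = 1444 - 38 ≡ 30; y = λ·(19 - 30) - 8 ≡ 4. → (30, 4)
3G: (30, 4) + (19, 8). λ = (8 - 4)/(19 - 30) ≡ 4/32 mod 43. 32⁻¹ ≡ 39 (mod 43), so λ ≡ 27.
  x = λ² - 30 - 19 = 729 - 49 ≡ 35; y = λ·(30 - 35) - 4 ≡ 33. → (35, 33)
4G: (35, 33) + (19, 8). λ = (8 - 33)/(19 - 35) ≡ 18/27 mod 43. 27⁻¹ ≡ 8 (mod 43), so λ ≡ 15.
  x = λ² - 35 - 19 = 225 - 54 ≡ 42; y = λ·(35 - 42) - 33 ≡ 34. → (42, 34)
5G: (42, 34) + (19, 8). λ = (8 - 34)/(19 - 42) ≡ 17/20 mod 43. 20⁻¹ ≡ 28 (mod 43) since 20·28 = 560 ≡ 1, so λ ≡ 3.
  x = λ² - 42 - 19 = 9 - 61 ≡ 34; y = λ·(42 - 34) - 34 ≡ 33. → (34, 33)
6G: (34, 33) + (19, 8). λ = (8 - 33)/(19 - 34) ≡ 18/28 mod 43. 28⁻¹ ≡ 20 (mod 43), so λ ≡ 16.
  x = λ² - 34 - 19 = 256 - 53 ≡ 31; y = λ·(34 - 31) - 33 ≡ 15. → (31, 15)
7G: (31, 15) + (19, 8). λ = (8 - 15)/(19 - 31) ≡ 36/31 mod 43. 31⁻¹ ≡ 25 (mod 43), so λ ≡ 40.
  x = λ² - 31 - 19 = 1600 - 50 ≡ 2; y = λ·(31 - 2) - 15 ≡ 27. → (2, 27)
8G: (2, 27) + (19, 8). λ = (8 - 27)/(19 - 2) ≡ 24/17 mod 43. 17⁻¹ ≡ 38 (mod 43) since 17·38 = 646 ≡ 1, so λ ≡ 9.
  x = λ² - 2 - 19 = 81 - 21 ≡ 17; y = λ·(2 - 17) - 27 ≡ 10. → (17, 10)
9G: (17, 10) + (19, 8). λ = (8 - 10)/(19 - 17) ≡ 41/2 mod 43. 2⁻¹ ≡ 22 (mod 43), so λ ≡ 42.
  x = λ² - 17 - 19 = 1764 - 36 ≡ 8; y = λ·(17 - 8) - 10 ≡ 24. → (8, 24)
10G: (8, 24) + (19, 8). λ = (8 - 24)/(19 - 8) ≡ 27/11 mod 43. 11⁻¹ ≡ 4 (mod 43) since 11·4 = 44 ≡ 1, so λ ≡ 22.
  x = λ² - 8 - 19 = 484 - 27 ≡ 27; y = λ·(8 - 27) - 24 ≡ 31. → (27, 31)
11G: (27, 31) + (19, 8). λ = (8 - 31)/(19 - 27) ≡ 20/35 mod 43. 35⁻¹ ≡ 16 (mod 43), so λ ≡ 19.
  x = λ² - 27 - 19 = 361 - 46 ≡ 14; y = λ·(27 - 14) - 31 ≡ 1. → (14, 1)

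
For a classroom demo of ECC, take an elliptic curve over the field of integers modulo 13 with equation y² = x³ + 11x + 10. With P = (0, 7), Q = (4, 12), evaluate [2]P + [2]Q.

First 2P:
Repeated addition: build up to 2P.
2P: tangent at (0, 7): λ = (3·0² + 11)/(2·7) ≡ 11/1. 1⁻¹ ≡ 1 (mod 13) since 1·1 = 1 ≡ 1, so λ ≡ 11·1 ≡ 11.
  x = λ² - 0 - 0 = 121 - 0 ≡ 4; y = λ·(0 - 4) - 7 ≡ 1. → (4, 1)
2P = (4, 1).
Next 2Q:
Repeated addition: build up to 2Q.
2Q: tangent at (4, 12): λ = (3·4² + 11)/(2·12) ≡ 7/11. 11⁻¹ ≡ 6 (mod 13), so λ ≡ 7·6 ≡ 3.
  x = λ² - 4 - 4 = 9 - 8 ≡ 1; y = λ·(4 - 1) - 12 ≡ 10. → (1, 10)
2Q = (1, 10).
Finally 2P + 2Q:
(4, 1) + (1, 10). λ = (10 - 1)/(1 - 4) ≡ 9/10 mod 13. 10⁻¹ ≡ 4 (mod 13), so λ ≡ 10.
  x = λ² - 4 - 1 = 100 - 5 ≡ 4; y = λ·(4 - 4) - 1 ≡ 12. → (4, 12)

(4, 12)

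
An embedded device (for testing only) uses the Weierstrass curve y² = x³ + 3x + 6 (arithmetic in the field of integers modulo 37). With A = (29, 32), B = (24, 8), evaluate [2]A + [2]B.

First 2A:
Repeated addition: build up to 2A.
2A: tangent at (29, 32): λ = (3·29² + 3)/(2·32) ≡ 10/27. 27⁻¹ ≡ 11 (mod 37) since 27·11 = 297 ≡ 1, so λ ≡ 10·11 ≡ 36.
  x = λ² - 29 - 29 = 1296 - 58 ≡ 17; y = λ·(29 - 17) - 32 ≡ 30. → (17, 30)
2A = (17, 30).
Next 2B:
Repeated addition: build up to 2B.
2B: tangent at (24, 8): λ = (3·24² + 3)/(2·8) ≡ 29/16. 16⁻¹ ≡ 7 (mod 37) since 16·7 = 112 ≡ 1, so λ ≡ 29·7 ≡ 18.
  x = λ² - 24 - 24 = 324 - 48 ≡ 17; y = λ·(24 - 17) - 8 ≡ 7. → (17, 7)
2B = (17, 7).
Finally 2A + 2B:
(17, 30) + (17, 7): same x and y₁ ≡ -y₂, so the sum is O.

O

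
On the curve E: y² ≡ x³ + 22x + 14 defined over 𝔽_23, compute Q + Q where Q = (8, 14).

tangent at (8, 14): λ = (3·8² + 22)/(2·14) ≡ 7/5. 5⁻¹ ≡ 14 (mod 23) since 5·14 = 70 ≡ 1, so λ ≡ 7·14 ≡ 6.
  x = λ² - 8 - 8 = 36 - 16 ≡ 20; y = λ·(8 - 20) - 14 ≡ 6. → (20, 6)

(20, 6)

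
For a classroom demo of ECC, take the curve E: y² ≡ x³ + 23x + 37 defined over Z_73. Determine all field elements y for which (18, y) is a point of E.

none

x³ + 23x + 37 = 6283 ≡ 5 (mod 73).
5 is a non-residue mod 73; no y exists.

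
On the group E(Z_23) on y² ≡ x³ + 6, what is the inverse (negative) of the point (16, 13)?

-(16, 13) = (16, -13 mod 23) = (16, 10).

(16, 10)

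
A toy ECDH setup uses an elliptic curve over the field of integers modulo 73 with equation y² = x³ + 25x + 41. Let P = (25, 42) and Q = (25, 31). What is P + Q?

The two points share x = 25 and their y-coordinates satisfy 42 + 31 ≡ 0 (mod 73), so they are inverses. Their sum is ∞.

O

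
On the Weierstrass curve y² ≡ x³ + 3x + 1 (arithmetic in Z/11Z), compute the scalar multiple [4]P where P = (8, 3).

Repeated addition: build up to 4P.
2P: tangent at (8, 3): λ = (3·8² + 3)/(2·3) ≡ 8/6. 6⁻¹ ≡ 2 (mod 11) since 6·2 = 12 ≡ 1, so λ ≡ 8·2 ≡ 5.
  x = λ² - 8 - 8 = 25 - 16 ≡ 9; y = λ·(8 - 9) - 3 ≡ 3. → (9, 3)
3P: (9, 3) + (8, 3). λ = (3 - 3)/(8 - 9) ≡ 0/10 mod 11. 10⁻¹ ≡ 10 (mod 11) since 10·10 = 100 ≡ 1, so λ ≡ 0.
  x = λ² - 9 - 8 = 0 - 17 ≡ 5; y = λ·(9 - 5) - 3 ≡ 8. → (5, 8)
4P: (5, 8) + (8, 3). λ = (3 - 8)/(8 - 5) ≡ 6/3 mod 11. 3⁻¹ ≡ 4 (mod 11), so λ ≡ 2.
  x = λ² - 5 - 8 = 4 - 13 ≡ 2; y = λ·(5 - 2) - 8 ≡ 9. → (2, 9)

(2, 9)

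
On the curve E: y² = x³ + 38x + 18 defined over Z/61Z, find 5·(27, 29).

(41, 46)

Write P = (27, 29).
Double-and-add on 5 = (101)₂. Start with P = (27, 29) for the leading 1-bit.
double: tangent at (27, 29): λ = (3·27² + 38)/(2·29) ≡ 29/58. 58⁻¹ ≡ 20 (mod 61), so λ ≡ 29·20 ≡ 31.
  x = λ² - 27 - 27 = 961 - 54 ≡ 53; y = λ·(27 - 53) - 29 ≡ 19. → (53, 19)
double: tangent at (53, 19): λ = (3·53² + 38)/(2·19) ≡ 47/38. 38⁻¹ ≡ 53 (mod 61), so λ ≡ 47·53 ≡ 51.
  x = λ² - 53 - 53 = 2601 - 106 ≡ 55; y = λ·(53 - 55) - 19 ≡ 1. → (55, 1)
add P: (55, 1) + (27, 29). λ = (29 - 1)/(27 - 55) ≡ 28/33 mod 61. 33⁻¹ ≡ 37 (mod 61) since 33·37 = 1221 ≡ 1, so λ ≡ 60.
  x = λ² - 55 - 27 = 3600 - 82 ≡ 41; y = λ·(55 - 41) - 1 ≡ 46. → (41, 46)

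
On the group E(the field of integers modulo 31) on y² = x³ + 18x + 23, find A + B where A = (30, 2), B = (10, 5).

(30, 2) + (10, 5). λ = (5 - 2)/(10 - 30) ≡ 3/11 mod 31. 11⁻¹ ≡ 17 (mod 31) since 11·17 = 187 ≡ 1, so λ ≡ 20.
  x = λ² - 30 - 10 = 400 - 40 ≡ 19; y = λ·(30 - 19) - 2 ≡ 1. → (19, 1)

(19, 1)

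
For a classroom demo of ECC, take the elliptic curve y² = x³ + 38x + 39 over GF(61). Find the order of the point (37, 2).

2P: tangent at (37, 2): λ = (3·37² + 38)/(2·2) ≡ 58/4. 4⁻¹ ≡ 46 (mod 61), so λ ≡ 58·46 ≡ 45.
  x = λ² - 37 - 37 = 2025 - 74 ≡ 60; y = λ·(37 - 60) - 2 ≡ 0. → (60, 0)
3P: (60, 0) + (37, 2). λ = (2 - 0)/(37 - 60) ≡ 2/38 mod 61. 38⁻¹ ≡ 53 (mod 61) since 38·53 = 2014 ≡ 1, so λ ≡ 45.
  x = λ² - 60 - 37 = 2025 - 97 ≡ 37; y = λ·(60 - 37) - 0 ≡ 59. → (37, 59)
4P: (37, 59) + (37, 2): same x and y₁ ≡ -y₂, so the sum is O.
4P = O, so the order is 4.

4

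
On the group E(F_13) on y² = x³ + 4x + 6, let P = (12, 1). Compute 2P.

(11, 9)

tangent at (12, 1): λ = (3·12² + 4)/(2·1) ≡ 7/2. 2⁻¹ ≡ 7 (mod 13) since 2·7 = 14 ≡ 1, so λ ≡ 7·7 ≡ 10.
  x = λ² - 12 - 12 = 100 - 24 ≡ 11; y = λ·(12 - 11) - 1 ≡ 9. → (11, 9)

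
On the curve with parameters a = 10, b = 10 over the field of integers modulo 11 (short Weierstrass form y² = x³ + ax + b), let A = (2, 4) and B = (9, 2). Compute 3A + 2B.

First 3A:
Repeated addition: build up to 3A.
2A: tangent at (2, 4): λ = (3·2² + 10)/(2·4) ≡ 0/8. 8⁻¹ ≡ 7 (mod 11), so λ ≡ 0·7 ≡ 0.
  x = λ² - 2 - 2 = 0 - 4 ≡ 7; y = λ·(2 - 7) - 4 ≡ 7. → (7, 7)
3A: (7, 7) + (2, 4). λ = (4 - 7)/(2 - 7) ≡ 8/6 mod 11. 6⁻¹ ≡ 2 (mod 11) since 6·2 = 12 ≡ 1, so λ ≡ 5.
  x = λ² - 7 - 2 = 25 - 9 ≡ 5; y = λ·(7 - 5) - 7 ≡ 3. → (5, 3)
3A = (5, 3).
Next 2B:
Repeated addition: build up to 2B.
2B: tangent at (9, 2): λ = (3·9² + 10)/(2·2) ≡ 0/4. 4⁻¹ ≡ 3 (mod 11) since 4·3 = 12 ≡ 1, so λ ≡ 0·3 ≡ 0.
  x = λ² - 9 - 9 = 0 - 18 ≡ 4; y = λ·(9 - 4) - 2 ≡ 9. → (4, 9)
2B = (4, 9).
Finally 3A + 2B:
(5, 3) + (4, 9). λ = (9 - 3)/(4 - 5) ≡ 6/10 mod 11. 10⁻¹ ≡ 10 (mod 11), so λ ≡ 5.
  x = λ² - 5 - 4 = 25 - 9 ≡ 5; y = λ·(5 - 5) - 3 ≡ 8. → (5, 8)

(5, 8)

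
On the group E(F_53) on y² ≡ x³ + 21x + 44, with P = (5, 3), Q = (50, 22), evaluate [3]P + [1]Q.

(0, 37)

First 3P:
Repeated addition: build up to 3P.
2P: tangent at (5, 3): λ = (3·5² + 21)/(2·3) ≡ 43/6. 6⁻¹ ≡ 9 (mod 53), so λ ≡ 43·9 ≡ 16.
  x = λ² - 5 - 5 = 256 - 10 ≡ 34; y = λ·(5 - 34) - 3 ≡ 10. → (34, 10)
3P: (34, 10) + (5, 3). λ = (3 - 10)/(5 - 34) ≡ 46/24 mod 53. 24⁻¹ ≡ 42 (mod 53) since 24·42 = 1008 ≡ 1, so λ ≡ 24.
  x = λ² - 34 - 5 = 576 - 39 ≡ 7; y = λ·(34 - 7) - 10 ≡ 2. → (7, 2)
3P = (7, 2).
Finally 3P + Q:
(7, 2) + (50, 22). λ = (22 - 2)/(50 - 7) ≡ 20/43 mod 53. 43⁻¹ ≡ 37 (mod 53), so λ ≡ 51.
  x = λ² - 7 - 50 = 2601 - 57 ≡ 0; y = λ·(7 - 0) - 2 ≡ 37. → (0, 37)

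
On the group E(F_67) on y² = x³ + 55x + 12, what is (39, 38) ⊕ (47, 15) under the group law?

(39, 38) + (47, 15). λ = (15 - 38)/(47 - 39) ≡ 44/8 mod 67. 8⁻¹ ≡ 42 (mod 67), so λ ≡ 39.
  x = λ² - 39 - 47 = 1521 - 86 ≡ 28; y = λ·(39 - 28) - 38 ≡ 56. → (28, 56)

(28, 56)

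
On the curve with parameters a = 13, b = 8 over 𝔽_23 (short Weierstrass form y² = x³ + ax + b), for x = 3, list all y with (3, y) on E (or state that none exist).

x³ + 13x + 8 = 74 ≡ 5 (mod 23).
5 is a non-residue mod 23; no y exists.

none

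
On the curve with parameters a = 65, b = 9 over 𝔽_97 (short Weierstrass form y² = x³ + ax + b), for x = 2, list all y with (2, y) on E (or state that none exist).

27, 70

x³ + 65x + 9 = 147 ≡ 50 (mod 97).
Square roots of 50 mod 97: 27 and 70 (since 27² = 729 ≡ 50).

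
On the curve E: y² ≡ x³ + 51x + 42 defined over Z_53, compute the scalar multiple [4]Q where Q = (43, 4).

(16, 48)

Double-and-add on 4 = (100)₂. Start with Q = (43, 4) for the leading 1-bit.
double: tangent at (43, 4): λ = (3·43² + 51)/(2·4) ≡ 33/8. 8⁻¹ ≡ 20 (mod 53), so λ ≡ 33·20 ≡ 24.
  x = λ² - 43 - 43 = 576 - 86 ≡ 13; y = λ·(43 - 13) - 4 ≡ 27. → (13, 27)
double: tangent at (13, 27): λ = (3·13² + 51)/(2·27) ≡ 28/1. 1⁻¹ ≡ 1 (mod 53) since 1·1 = 1 ≡ 1, so λ ≡ 28·1 ≡ 28.
  x = λ² - 13 - 13 = 784 - 26 ≡ 16; y = λ·(13 - 16) - 27 ≡ 48. → (16, 48)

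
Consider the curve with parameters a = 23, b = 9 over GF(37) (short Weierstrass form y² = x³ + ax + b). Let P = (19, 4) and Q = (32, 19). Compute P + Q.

(19, 4) + (32, 19). λ = (19 - 4)/(32 - 19) ≡ 15/13 mod 37. 13⁻¹ ≡ 20 (mod 37), so λ ≡ 4.
  x = λ² - 19 - 32 = 16 - 51 ≡ 2; y = λ·(19 - 2) - 4 ≡ 27. → (2, 27)

(2, 27)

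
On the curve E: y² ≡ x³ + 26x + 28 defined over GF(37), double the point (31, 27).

(21, 17)

tangent at (31, 27): λ = (3·31² + 26)/(2·27) ≡ 23/17. 17⁻¹ ≡ 24 (mod 37), so λ ≡ 23·24 ≡ 34.
  x = λ² - 31 - 31 = 1156 - 62 ≡ 21; y = λ·(31 - 21) - 27 ≡ 17. → (21, 17)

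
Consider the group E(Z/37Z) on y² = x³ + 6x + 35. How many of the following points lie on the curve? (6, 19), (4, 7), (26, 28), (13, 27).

3

(6, 19): 19² ≡ 28, rhs ≡ 28 → on.
(4, 7): 7² ≡ 12, rhs ≡ 12 → on.
(26, 28): 28² ≡ 7, rhs ≡ 7 → on.
(13, 27): 27² ≡ 26, rhs ≡ 16 → off.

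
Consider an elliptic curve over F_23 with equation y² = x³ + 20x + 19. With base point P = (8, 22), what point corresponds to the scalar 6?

(18, 22)

Double-and-add on 6 = (110)₂. Start with P = (8, 22) for the leading 1-bit.
double: tangent at (8, 22): λ = (3·8² + 20)/(2·22) ≡ 5/21. 21⁻¹ ≡ 11 (mod 23), so λ ≡ 5·11 ≡ 9.
  x = λ² - 8 - 8 = 81 - 16 ≡ 19; y = λ·(8 - 19) - 22 ≡ 17. → (19, 17)
add P: (19, 17) + (8, 22). λ = (22 - 17)/(8 - 19) ≡ 5/12 mod 23. 12⁻¹ ≡ 2 (mod 23) since 12·2 = 24 ≡ 1, so λ ≡ 10.
  x = λ² - 19 - 8 = 100 - 27 ≡ 4; y = λ·(19 - 4) - 17 ≡ 18. → (4, 18)
double: tangent at (4, 18): λ = (3·4² + 20)/(2·18) ≡ 22/13. 13⁻¹ ≡ 16 (mod 23) since 13·16 = 208 ≡ 1, so λ ≡ 22·16 ≡ 7.
  x = λ² - 4 - 4 = 49 - 8 ≡ 18; y = λ·(4 - 18) - 18 ≡ 22. → (18, 22)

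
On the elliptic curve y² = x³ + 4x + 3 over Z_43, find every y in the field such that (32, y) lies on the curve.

2, 41

x³ + 4x + 3 = 32899 ≡ 4 (mod 43).
Square roots of 4 mod 43: 2 and 41 (since 2² = 4 ≡ 4).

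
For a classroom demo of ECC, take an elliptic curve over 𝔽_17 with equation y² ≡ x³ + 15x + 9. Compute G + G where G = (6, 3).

(13, 15)

tangent at (6, 3): λ = (3·6² + 15)/(2·3) ≡ 4/6. 6⁻¹ ≡ 3 (mod 17), so λ ≡ 4·3 ≡ 12.
  x = λ² - 6 - 6 = 144 - 12 ≡ 13; y = λ·(6 - 13) - 3 ≡ 15. → (13, 15)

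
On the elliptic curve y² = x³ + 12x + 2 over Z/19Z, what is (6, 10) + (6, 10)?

tangent at (6, 10): λ = (3·6² + 12)/(2·10) ≡ 6/1. 1⁻¹ ≡ 1 (mod 19), so λ ≡ 6·1 ≡ 6.
  x = λ² - 6 - 6 = 36 - 12 ≡ 5; y = λ·(6 - 5) - 10 ≡ 15. → (5, 15)

(5, 15)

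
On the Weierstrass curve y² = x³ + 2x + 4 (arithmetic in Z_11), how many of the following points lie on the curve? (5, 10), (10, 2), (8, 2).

(5, 10): 10² ≡ 1, rhs ≡ 7 → off.
(10, 2): 2² ≡ 4, rhs ≡ 1 → off.
(8, 2): 2² ≡ 4, rhs ≡ 4 → on.

1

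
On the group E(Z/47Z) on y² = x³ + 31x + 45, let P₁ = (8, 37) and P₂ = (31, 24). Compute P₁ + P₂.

(8, 37) + (31, 24). λ = (24 - 37)/(31 - 8) ≡ 34/23 mod 47. 23⁻¹ ≡ 45 (mod 47) since 23·45 = 1035 ≡ 1, so λ ≡ 26.
  x = λ² - 8 - 31 = 676 - 39 ≡ 26; y = λ·(8 - 26) - 37 ≡ 12. → (26, 12)

(26, 12)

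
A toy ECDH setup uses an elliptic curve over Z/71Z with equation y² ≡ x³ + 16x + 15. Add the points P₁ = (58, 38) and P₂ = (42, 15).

(51, 12)

(58, 38) + (42, 15). λ = (15 - 38)/(42 - 58) ≡ 48/55 mod 71. 55⁻¹ ≡ 31 (mod 71), so λ ≡ 68.
  x = λ² - 58 - 42 = 4624 - 100 ≡ 51; y = λ·(58 - 51) - 38 ≡ 12. → (51, 12)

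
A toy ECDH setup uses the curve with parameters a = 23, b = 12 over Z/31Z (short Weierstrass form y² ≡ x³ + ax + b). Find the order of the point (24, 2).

2P: tangent at (24, 2): λ = (3·24² + 23)/(2·2) ≡ 15/4. 4⁻¹ ≡ 8 (mod 31) since 4·8 = 32 ≡ 1, so λ ≡ 15·8 ≡ 27.
  x = λ² - 24 - 24 = 729 - 48 ≡ 30; y = λ·(24 - 30) - 2 ≡ 22. → (30, 22)
3P: (30, 22) + (24, 2). λ = (2 - 22)/(24 - 30) ≡ 11/25 mod 31. 25⁻¹ ≡ 5 (mod 31), so λ ≡ 24.
  x = λ² - 30 - 24 = 576 - 54 ≡ 26; y = λ·(30 - 26) - 22 ≡ 12. → (26, 12)
4P: (26, 12) + (24, 2). λ = (2 - 12)/(24 - 26) ≡ 21/29 mod 31. 29⁻¹ ≡ 15 (mod 31) since 29·15 = 435 ≡ 1, so λ ≡ 5.
  x = λ² - 26 - 24 = 25 - 50 ≡ 6; y = λ·(26 - 6) - 12 ≡ 26. → (6, 26)
5P: (6, 26) + (24, 2). λ = (2 - 26)/(24 - 6) ≡ 7/18 mod 31. 18⁻¹ ≡ 19 (mod 31), so λ ≡ 9.
  x = λ² - 6 - 24 = 81 - 30 ≡ 20; y = λ·(6 - 20) - 26 ≡ 3. → (20, 3)
6P: (20, 3) + (24, 2). λ = (2 - 3)/(24 - 20) ≡ 30/4 mod 31. 4⁻¹ ≡ 8 (mod 31) since 4·8 = 32 ≡ 1, so λ ≡ 23.
  x = λ² - 20 - 24 = 529 - 44 ≡ 20; y = λ·(20 - 20) - 3 ≡ 28. → (20, 28)
7P: (20, 28) + (24, 2). λ = (2 - 28)/(24 - 20) ≡ 5/4 mod 31. 4⁻¹ ≡ 8 (mod 31), so λ ≡ 9.
  x = λ² - 20 - 24 = 81 - 44 ≡ 6; y = λ·(20 - 6) - 28 ≡ 5. → (6, 5)
8P: (6, 5) + (24, 2). λ = (2 - 5)/(24 - 6) ≡ 28/18 mod 31. 18⁻¹ ≡ 19 (mod 31), so λ ≡ 5.
  x = λ² - 6 - 24 = 25 - 30 ≡ 26; y = λ·(6 - 26) - 5 ≡ 19. → (26, 19)
9P: (26, 19) + (24, 2). λ = (2 - 19)/(24 - 26) ≡ 14/29 mod 31. 29⁻¹ ≡ 15 (mod 31), so λ ≡ 24.
  x = λ² - 26 - 24 = 576 - 50 ≡ 30; y = λ·(26 - 30) - 19 ≡ 9. → (30, 9)
10P: (30, 9) + (24, 2). λ = (2 - 9)/(24 - 30) ≡ 24/25 mod 31. 25⁻¹ ≡ 5 (mod 31), so λ ≡ 27.
  x = λ² - 30 - 24 = 729 - 54 ≡ 24; y = λ·(30 - 24) - 9 ≡ 29. → (24, 29)
11P: (24, 29) + (24, 2): same x and y₁ ≡ -y₂, so the sum is O.
11P = O, so the order is 11.

11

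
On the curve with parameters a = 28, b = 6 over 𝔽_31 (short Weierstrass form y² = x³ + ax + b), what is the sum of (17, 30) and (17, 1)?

The two points share x = 17 and their y-coordinates satisfy 30 + 1 ≡ 0 (mod 31), so they are inverses. Their sum is 𝒪.

O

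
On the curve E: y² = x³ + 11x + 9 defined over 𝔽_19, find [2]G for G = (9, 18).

tangent at (9, 18): λ = (3·9² + 11)/(2·18) ≡ 7/17. 17⁻¹ ≡ 9 (mod 19) since 17·9 = 153 ≡ 1, so λ ≡ 7·9 ≡ 6.
  x = λ² - 9 - 9 = 36 - 18 ≡ 18; y = λ·(9 - 18) - 18 ≡ 4. → (18, 4)

(18, 4)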